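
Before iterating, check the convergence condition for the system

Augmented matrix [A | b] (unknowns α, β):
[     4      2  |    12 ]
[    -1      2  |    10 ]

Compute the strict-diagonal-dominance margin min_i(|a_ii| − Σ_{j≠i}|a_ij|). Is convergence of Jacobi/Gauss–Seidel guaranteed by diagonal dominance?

1

row 1: |4| − (2) = 2
row 2: |2| − (1) = 1
minimum over rows = 1 → strictly diagonally dominant (convergence guaranteed)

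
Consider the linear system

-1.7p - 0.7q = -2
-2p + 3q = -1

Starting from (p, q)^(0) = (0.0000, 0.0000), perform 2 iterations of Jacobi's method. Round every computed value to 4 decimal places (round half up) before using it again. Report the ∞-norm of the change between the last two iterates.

0.7843

Iteration 1:
  p = (-2 - (-0.7)·0.0000) / (-1.7) = 1.1765
  q = (-1 - (-2)·0.0000) / (3) = -0.3333
Iteration 2:
  p = (-2 - (-0.7)·-0.3333) / (-1.7) = 1.3137
  q = (-1 - (-2)·1.1765) / (3) = 0.4510
Change: (0.1372, 0.7843) → max |·| = 0.7843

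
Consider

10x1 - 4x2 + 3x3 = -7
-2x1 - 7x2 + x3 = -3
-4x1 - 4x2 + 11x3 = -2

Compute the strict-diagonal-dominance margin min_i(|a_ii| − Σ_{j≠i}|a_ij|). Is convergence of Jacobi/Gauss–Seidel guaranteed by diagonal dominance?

row 1: |10| − (4+3) = 3
row 2: |-7| − (2+1) = 4
row 3: |11| − (4+4) = 3
minimum over rows = 3 → strictly diagonally dominant (convergence guaranteed)

3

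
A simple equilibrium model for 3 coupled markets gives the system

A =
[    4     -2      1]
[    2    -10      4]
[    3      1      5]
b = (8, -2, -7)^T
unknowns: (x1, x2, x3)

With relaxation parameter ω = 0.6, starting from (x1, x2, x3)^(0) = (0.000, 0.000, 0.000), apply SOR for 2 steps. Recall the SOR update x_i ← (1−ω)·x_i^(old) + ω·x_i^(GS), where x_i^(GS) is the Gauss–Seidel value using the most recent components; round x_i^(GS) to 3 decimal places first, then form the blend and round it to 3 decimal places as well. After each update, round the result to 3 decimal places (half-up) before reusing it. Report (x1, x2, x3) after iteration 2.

(1.955, 0.147, -2.083)

Iteration 1:
  x1: GS value = (8 - (-2)·0.000 - (1)·0.000) / (4) = 2.000;  x1 ← (1−ω)·0.000 + ω·2.000 = 1.200
  x2: GS value = (-2 - (2)·1.200 - (4)·0.000) / (-10) = 0.440;  x2 ← (1−ω)·0.000 + ω·0.440 = 0.264
  x3: GS value = (-7 - (3)·1.200 - (1)·0.264) / (5) = -2.173;  x3 ← (1−ω)·0.000 + ω·-2.173 = -1.304
Iteration 2:
  x1: GS value = (8 - (-2)·0.264 - (1)·-1.304) / (4) = 2.458;  x1 ← (1−ω)·1.200 + ω·2.458 = 1.955
  x2: GS value = (-2 - (2)·1.955 - (4)·-1.304) / (-10) = 0.069;  x2 ← (1−ω)·0.264 + ω·0.069 = 0.147
  x3: GS value = (-7 - (3)·1.955 - (1)·0.147) / (5) = -2.602;  x3 ← (1−ω)·-1.304 + ω·-2.602 = -2.083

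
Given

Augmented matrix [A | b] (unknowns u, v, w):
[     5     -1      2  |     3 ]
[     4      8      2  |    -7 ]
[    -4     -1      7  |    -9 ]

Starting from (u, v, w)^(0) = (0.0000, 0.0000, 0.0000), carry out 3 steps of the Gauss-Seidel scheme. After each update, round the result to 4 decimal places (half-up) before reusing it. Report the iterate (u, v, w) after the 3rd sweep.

Iteration 1:
  u = (3 - (-1)·0.0000 - (2)·0.0000) / (5) = 0.6000
  v = (-7 - (4)·0.6000 - (2)·0.0000) / (8) = -1.1750
  w = (-9 - (-4)·0.6000 - (-1)·-1.1750) / (7) = -1.1107
Iteration 2:
  u = (3 - (-1)·-1.1750 - (2)·-1.1107) / (5) = 0.8093
  v = (-7 - (4)·0.8093 - (2)·-1.1107) / (8) = -1.0020
  w = (-9 - (-4)·0.8093 - (-1)·-1.0020) / (7) = -0.9664
Iteration 3:
  u = (3 - (-1)·-1.0020 - (2)·-0.9664) / (5) = 0.7862
  v = (-7 - (4)·0.7862 - (2)·-0.9664) / (8) = -1.0265
  w = (-9 - (-4)·0.7862 - (-1)·-1.0265) / (7) = -0.9831

(0.7862, -1.0265, -0.9831)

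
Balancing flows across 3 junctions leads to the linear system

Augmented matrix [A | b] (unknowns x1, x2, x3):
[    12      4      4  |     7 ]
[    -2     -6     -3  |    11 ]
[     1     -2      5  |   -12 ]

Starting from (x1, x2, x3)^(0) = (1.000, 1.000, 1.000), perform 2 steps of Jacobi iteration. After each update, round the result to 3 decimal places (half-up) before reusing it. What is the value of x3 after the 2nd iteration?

-3.450

Iteration 1:
  x1 = (7 - (4)·1.000 - (4)·1.000) / (12) = -0.083
  x2 = (11 - (-2)·1.000 - (-3)·1.000) / (-6) = -2.667
  x3 = (-12 - (1)·1.000 - (-2)·1.000) / (5) = -2.200
Iteration 2:
  x1 = (7 - (4)·-2.667 - (4)·-2.200) / (12) = 2.206
  x2 = (11 - (-2)·-0.083 - (-3)·-2.200) / (-6) = -0.706
  x3 = (-12 - (1)·-0.083 - (-2)·-2.667) / (5) = -3.450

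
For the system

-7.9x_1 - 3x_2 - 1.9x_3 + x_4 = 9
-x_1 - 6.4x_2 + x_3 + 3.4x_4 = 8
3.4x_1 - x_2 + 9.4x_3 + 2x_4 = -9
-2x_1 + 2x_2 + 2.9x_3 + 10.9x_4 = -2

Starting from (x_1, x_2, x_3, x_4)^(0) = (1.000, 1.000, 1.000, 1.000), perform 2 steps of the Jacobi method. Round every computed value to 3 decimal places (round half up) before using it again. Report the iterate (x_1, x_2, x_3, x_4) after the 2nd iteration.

(-0.580, -1.457, -0.348, 0.028)

Iteration 1:
  x_1 = (9 - (-3)·1.000 - (-1.9)·1.000 - (1)·1.000) / (-7.9) = -1.633
  x_2 = (8 - (-1)·1.000 - (1)·1.000 - (3.4)·1.000) / (-6.4) = -0.719
  x_3 = (-9 - (3.4)·1.000 - (-1)·1.000 - (2)·1.000) / (9.4) = -1.426
  x_4 = (-2 - (-2)·1.000 - (2)·1.000 - (2.9)·1.000) / (10.9) = -0.450
Iteration 2:
  x_1 = (9 - (-3)·-0.719 - (-1.9)·-1.426 - (1)·-0.450) / (-7.9) = -0.580
  x_2 = (8 - (-1)·-1.633 - (1)·-1.426 - (3.4)·-0.450) / (-6.4) = -1.457
  x_3 = (-9 - (3.4)·-1.633 - (-1)·-0.719 - (2)·-0.450) / (9.4) = -0.348
  x_4 = (-2 - (-2)·-1.633 - (2)·-0.719 - (2.9)·-1.426) / (10.9) = 0.028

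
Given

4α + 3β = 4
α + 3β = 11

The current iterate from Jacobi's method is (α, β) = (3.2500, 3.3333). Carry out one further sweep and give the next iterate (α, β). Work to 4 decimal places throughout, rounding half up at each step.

(-1.5000, 2.5833)

One sweep:
  α = (4 - (3)·3.3333) / (4) = -1.5000
  β = (11 - (1)·3.2500) / (3) = 2.5833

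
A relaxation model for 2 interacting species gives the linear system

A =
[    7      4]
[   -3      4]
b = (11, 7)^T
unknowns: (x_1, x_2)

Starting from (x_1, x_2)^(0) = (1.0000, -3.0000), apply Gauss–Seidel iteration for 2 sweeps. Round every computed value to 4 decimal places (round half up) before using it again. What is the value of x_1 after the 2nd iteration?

Iteration 1:
  x_1 = (11 - (4)·-3.0000) / (7) = 3.2857
  x_2 = (7 - (-3)·3.2857) / (4) = 4.2143
Iteration 2:
  x_1 = (11 - (4)·4.2143) / (7) = -0.8367
  x_2 = (7 - (-3)·-0.8367) / (4) = 1.1225

-0.8367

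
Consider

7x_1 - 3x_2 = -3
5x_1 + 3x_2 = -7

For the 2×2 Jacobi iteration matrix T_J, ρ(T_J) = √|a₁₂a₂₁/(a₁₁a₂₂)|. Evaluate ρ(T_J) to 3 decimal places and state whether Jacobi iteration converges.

0.845

a₁₂a₂₁/(a₁₁a₂₂) = (-3)·(5) / ((7)·(3)) = -0.714286
ρ = √|-0.714286| = √0.714286 = 0.845
ρ < 1, so Jacobi converges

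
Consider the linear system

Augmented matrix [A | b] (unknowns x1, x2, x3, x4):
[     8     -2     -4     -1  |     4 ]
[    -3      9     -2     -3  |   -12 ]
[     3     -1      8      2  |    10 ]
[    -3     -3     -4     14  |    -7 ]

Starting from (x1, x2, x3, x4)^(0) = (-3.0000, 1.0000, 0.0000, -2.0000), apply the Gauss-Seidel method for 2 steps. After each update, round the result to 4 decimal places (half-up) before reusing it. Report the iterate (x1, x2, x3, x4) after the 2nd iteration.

Iteration 1:
  x1 = (4 - (-2)·1.0000 - (-4)·0.0000 - (-1)·-2.0000) / (8) = 0.5000
  x2 = (-12 - (-3)·0.5000 - (-2)·0.0000 - (-3)·-2.0000) / (9) = -1.8333
  x3 = (10 - (3)·0.5000 - (-1)·-1.8333 - (2)·-2.0000) / (8) = 1.3333
  x4 = (-7 - (-3)·0.5000 - (-3)·-1.8333 - (-4)·1.3333) / (14) = -0.4048
Iteration 2:
  x1 = (4 - (-2)·-1.8333 - (-4)·1.3333 - (-1)·-0.4048) / (8) = 0.6577
  x2 = (-12 - (-3)·0.6577 - (-2)·1.3333 - (-3)·-0.4048) / (9) = -0.9527
  x3 = (10 - (3)·0.6577 - (-1)·-0.9527 - (2)·-0.4048) / (8) = 0.9855
  x4 = (-7 - (-3)·0.6577 - (-3)·-0.9527 - (-4)·0.9855) / (14) = -0.2816

(0.6577, -0.9527, 0.9855, -0.2816)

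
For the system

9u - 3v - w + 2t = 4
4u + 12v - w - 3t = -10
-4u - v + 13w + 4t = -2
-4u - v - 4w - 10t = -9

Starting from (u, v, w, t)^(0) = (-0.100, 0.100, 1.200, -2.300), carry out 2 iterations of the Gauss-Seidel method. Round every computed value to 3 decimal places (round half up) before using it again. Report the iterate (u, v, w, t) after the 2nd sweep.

(-0.100, -0.658, -0.331, 1.138)

Iteration 1:
  u = (4 - (-3)·0.100 - (-1)·1.200 - (2)·-2.300) / (9) = 1.122
  v = (-10 - (4)·1.122 - (-1)·1.200 - (-3)·-2.300) / (12) = -1.682
  w = (-2 - (-4)·1.122 - (-1)·-1.682 - (4)·-2.300) / (13) = 0.770
  t = (-9 - (-4)·1.122 - (-1)·-1.682 - (-4)·0.770) / (-10) = 0.311
Iteration 2:
  u = (4 - (-3)·-1.682 - (-1)·0.770 - (2)·0.311) / (9) = -0.100
  v = (-10 - (4)·-0.100 - (-1)·0.770 - (-3)·0.311) / (12) = -0.658
  w = (-2 - (-4)·-0.100 - (-1)·-0.658 - (4)·0.311) / (13) = -0.331
  t = (-9 - (-4)·-0.100 - (-1)·-0.658 - (-4)·-0.331) / (-10) = 1.138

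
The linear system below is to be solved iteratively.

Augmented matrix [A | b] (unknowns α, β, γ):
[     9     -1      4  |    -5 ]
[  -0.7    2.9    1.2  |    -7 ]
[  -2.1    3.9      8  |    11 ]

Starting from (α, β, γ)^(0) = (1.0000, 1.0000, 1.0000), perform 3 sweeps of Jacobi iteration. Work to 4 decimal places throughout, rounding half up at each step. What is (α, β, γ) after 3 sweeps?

(-1.9682, -3.7347, 2.5329)

Iteration 1:
  α = (-5 - (-1)·1.0000 - (4)·1.0000) / (9) = -0.8889
  β = (-7 - (-0.7)·1.0000 - (1.2)·1.0000) / (2.9) = -2.5862
  γ = (11 - (-2.1)·1.0000 - (3.9)·1.0000) / (8) = 1.1500
Iteration 2:
  α = (-5 - (-1)·-2.5862 - (4)·1.1500) / (9) = -1.3540
  β = (-7 - (-0.7)·-0.8889 - (1.2)·1.1500) / (2.9) = -3.1042
  γ = (11 - (-2.1)·-0.8889 - (3.9)·-2.5862) / (8) = 2.4024
Iteration 3:
  α = (-5 - (-1)·-3.1042 - (4)·2.4024) / (9) = -1.9682
  β = (-7 - (-0.7)·-1.3540 - (1.2)·2.4024) / (2.9) = -3.7347
  γ = (11 - (-2.1)·-1.3540 - (3.9)·-3.1042) / (8) = 2.5329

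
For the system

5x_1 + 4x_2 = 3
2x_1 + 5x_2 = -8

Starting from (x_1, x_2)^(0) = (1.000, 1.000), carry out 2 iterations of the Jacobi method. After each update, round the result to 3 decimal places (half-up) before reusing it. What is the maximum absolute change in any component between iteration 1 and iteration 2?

Iteration 1:
  x_1 = (3 - (4)·1.000) / (5) = -0.200
  x_2 = (-8 - (2)·1.000) / (5) = -2.000
Iteration 2:
  x_1 = (3 - (4)·-2.000) / (5) = 2.200
  x_2 = (-8 - (2)·-0.200) / (5) = -1.520
Change: (2.400, 0.480) → max |·| = 2.400

2.400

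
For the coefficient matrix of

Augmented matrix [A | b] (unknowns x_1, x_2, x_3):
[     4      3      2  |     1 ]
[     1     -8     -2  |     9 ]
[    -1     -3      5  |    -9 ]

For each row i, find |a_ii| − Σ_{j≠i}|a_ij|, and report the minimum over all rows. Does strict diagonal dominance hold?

-1

row 1: |4| − (3+2) = -1
row 2: |-8| − (1+2) = 5
row 3: |5| − (1+3) = 1
minimum over rows = -1 → not strictly diagonally dominant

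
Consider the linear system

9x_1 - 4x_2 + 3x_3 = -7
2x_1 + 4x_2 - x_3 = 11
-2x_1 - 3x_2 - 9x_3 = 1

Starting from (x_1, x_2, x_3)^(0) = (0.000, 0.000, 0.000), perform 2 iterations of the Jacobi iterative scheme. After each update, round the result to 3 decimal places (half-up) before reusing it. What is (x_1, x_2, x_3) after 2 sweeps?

(0.481, 3.111, -0.855)

Iteration 1:
  x_1 = (-7 - (-4)·0.000 - (3)·0.000) / (9) = -0.778
  x_2 = (11 - (2)·0.000 - (-1)·0.000) / (4) = 2.750
  x_3 = (1 - (-2)·0.000 - (-3)·0.000) / (-9) = -0.111
Iteration 2:
  x_1 = (-7 - (-4)·2.750 - (3)·-0.111) / (9) = 0.481
  x_2 = (11 - (2)·-0.778 - (-1)·-0.111) / (4) = 3.111
  x_3 = (1 - (-2)·-0.778 - (-3)·2.750) / (-9) = -0.855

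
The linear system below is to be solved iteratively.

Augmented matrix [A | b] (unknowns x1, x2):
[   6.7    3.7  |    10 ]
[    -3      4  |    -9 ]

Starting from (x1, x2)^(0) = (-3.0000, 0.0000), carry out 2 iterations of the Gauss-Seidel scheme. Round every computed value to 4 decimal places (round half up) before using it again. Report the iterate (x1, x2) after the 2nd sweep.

Iteration 1:
  x1 = (10 - (3.7)·0.0000) / (6.7) = 1.4925
  x2 = (-9 - (-3)·1.4925) / (4) = -1.1306
Iteration 2:
  x1 = (10 - (3.7)·-1.1306) / (6.7) = 2.1169
  x2 = (-9 - (-3)·2.1169) / (4) = -0.6623

(2.1169, -0.6623)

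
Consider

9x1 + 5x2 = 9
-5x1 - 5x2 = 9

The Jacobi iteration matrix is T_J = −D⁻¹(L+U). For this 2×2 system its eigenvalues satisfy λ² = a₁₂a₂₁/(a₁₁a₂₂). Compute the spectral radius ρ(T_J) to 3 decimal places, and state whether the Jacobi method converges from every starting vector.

0.745

a₁₂a₂₁/(a₁₁a₂₂) = (5)·(-5) / ((9)·(-5)) = 0.555556
ρ = √|0.555556| = √0.555556 = 0.745
ρ < 1, so Jacobi converges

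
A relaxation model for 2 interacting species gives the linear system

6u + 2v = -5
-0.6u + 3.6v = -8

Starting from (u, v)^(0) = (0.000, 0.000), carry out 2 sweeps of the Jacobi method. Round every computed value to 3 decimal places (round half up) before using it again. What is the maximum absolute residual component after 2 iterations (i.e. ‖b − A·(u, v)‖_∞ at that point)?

0.444

Iteration 1:
  u = (-5 - (2)·0.000) / (6) = -0.833
  v = (-8 - (-0.6)·0.000) / (3.6) = -2.222
Iteration 2:
  u = (-5 - (2)·-2.222) / (6) = -0.093
  v = (-8 - (-0.6)·-0.833) / (3.6) = -2.361
Residual b − A·x = (0.280, 0.444); ∞-norm = 0.444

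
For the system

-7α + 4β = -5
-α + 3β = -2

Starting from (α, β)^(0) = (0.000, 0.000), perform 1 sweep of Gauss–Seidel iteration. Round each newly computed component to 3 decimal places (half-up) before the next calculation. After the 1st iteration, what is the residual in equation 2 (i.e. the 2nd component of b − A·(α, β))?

Iteration 1:
  α = (-5 - (4)·0.000) / (-7) = 0.714
  β = (-2 - (-1)·0.714) / (3) = -0.429
Residual b − A·x = (1.714, 0.001)

0.001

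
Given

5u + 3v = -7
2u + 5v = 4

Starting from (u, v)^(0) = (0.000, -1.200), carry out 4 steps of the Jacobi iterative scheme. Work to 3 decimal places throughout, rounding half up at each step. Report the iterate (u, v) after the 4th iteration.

Iteration 1:
  u = (-7 - (3)·-1.200) / (5) = -0.680
  v = (4 - (2)·0.000) / (5) = 0.800
Iteration 2:
  u = (-7 - (3)·0.800) / (5) = -1.880
  v = (4 - (2)·-0.680) / (5) = 1.072
Iteration 3:
  u = (-7 - (3)·1.072) / (5) = -2.043
  v = (4 - (2)·-1.880) / (5) = 1.552
Iteration 4:
  u = (-7 - (3)·1.552) / (5) = -2.331
  v = (4 - (2)·-2.043) / (5) = 1.617

(-2.331, 1.617)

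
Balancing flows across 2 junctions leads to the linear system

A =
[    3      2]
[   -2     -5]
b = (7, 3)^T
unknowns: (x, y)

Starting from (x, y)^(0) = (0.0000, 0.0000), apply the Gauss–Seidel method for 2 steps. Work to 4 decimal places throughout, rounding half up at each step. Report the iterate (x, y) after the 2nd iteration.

(3.3555, -1.9422)

Iteration 1:
  x = (7 - (2)·0.0000) / (3) = 2.3333
  y = (3 - (-2)·2.3333) / (-5) = -1.5333
Iteration 2:
  x = (7 - (2)·-1.5333) / (3) = 3.3555
  y = (3 - (-2)·3.3555) / (-5) = -1.9422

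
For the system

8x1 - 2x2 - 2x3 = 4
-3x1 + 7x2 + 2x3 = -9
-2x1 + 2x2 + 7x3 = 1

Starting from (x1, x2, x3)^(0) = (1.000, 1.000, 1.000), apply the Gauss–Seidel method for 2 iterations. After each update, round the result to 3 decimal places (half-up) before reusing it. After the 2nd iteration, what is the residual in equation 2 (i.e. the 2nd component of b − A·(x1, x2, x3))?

Iteration 1:
  x1 = (4 - (-2)·1.000 - (-2)·1.000) / (8) = 1.000
  x2 = (-9 - (-3)·1.000 - (2)·1.000) / (7) = -1.143
  x3 = (1 - (-2)·1.000 - (2)·-1.143) / (7) = 0.755
Iteration 2:
  x1 = (4 - (-2)·-1.143 - (-2)·0.755) / (8) = 0.403
  x2 = (-9 - (-3)·0.403 - (2)·0.755) / (7) = -1.329
  x3 = (1 - (-2)·0.403 - (2)·-1.329) / (7) = 0.638
Residual b − A·x = (-0.606, 0.236, -0.002)

0.236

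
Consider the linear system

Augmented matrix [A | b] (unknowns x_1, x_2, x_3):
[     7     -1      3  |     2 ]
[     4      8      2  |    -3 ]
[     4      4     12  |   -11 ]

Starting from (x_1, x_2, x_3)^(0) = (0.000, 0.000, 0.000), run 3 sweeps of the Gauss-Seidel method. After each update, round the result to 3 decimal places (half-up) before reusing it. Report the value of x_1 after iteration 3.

Iteration 1:
  x_1 = (2 - (-1)·0.000 - (3)·0.000) / (7) = 0.286
  x_2 = (-3 - (4)·0.286 - (2)·0.000) / (8) = -0.518
  x_3 = (-11 - (4)·0.286 - (4)·-0.518) / (12) = -0.839
Iteration 2:
  x_1 = (2 - (-1)·-0.518 - (3)·-0.839) / (7) = 0.571
  x_2 = (-3 - (4)·0.571 - (2)·-0.839) / (8) = -0.451
  x_3 = (-11 - (4)·0.571 - (4)·-0.451) / (12) = -0.957
Iteration 3:
  x_1 = (2 - (-1)·-0.451 - (3)·-0.957) / (7) = 0.631
  x_2 = (-3 - (4)·0.631 - (2)·-0.957) / (8) = -0.451
  x_3 = (-11 - (4)·0.631 - (4)·-0.451) / (12) = -0.977

0.631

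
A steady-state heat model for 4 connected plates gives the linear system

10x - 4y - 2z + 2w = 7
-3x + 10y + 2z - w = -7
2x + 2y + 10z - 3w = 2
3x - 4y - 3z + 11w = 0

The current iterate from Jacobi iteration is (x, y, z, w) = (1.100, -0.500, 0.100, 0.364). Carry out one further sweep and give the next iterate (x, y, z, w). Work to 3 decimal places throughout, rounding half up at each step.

One sweep:
  x = (7 - (-4)·-0.500 - (-2)·0.100 - (2)·0.364) / (10) = 0.447
  y = (-7 - (-3)·1.100 - (2)·0.100 - (-1)·0.364) / (10) = -0.354
  z = (2 - (2)·1.100 - (2)·-0.500 - (-3)·0.364) / (10) = 0.189
  w = (0 - (3)·1.100 - (-4)·-0.500 - (-3)·0.100) / (11) = -0.455

(0.447, -0.354, 0.189, -0.455)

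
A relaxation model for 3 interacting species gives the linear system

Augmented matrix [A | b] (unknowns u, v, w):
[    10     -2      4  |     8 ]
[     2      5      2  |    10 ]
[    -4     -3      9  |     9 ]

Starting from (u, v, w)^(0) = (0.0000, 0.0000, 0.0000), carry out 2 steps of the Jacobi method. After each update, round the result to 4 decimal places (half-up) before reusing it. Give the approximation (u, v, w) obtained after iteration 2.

Iteration 1:
  u = (8 - (-2)·0.0000 - (4)·0.0000) / (10) = 0.8000
  v = (10 - (2)·0.0000 - (2)·0.0000) / (5) = 2.0000
  w = (9 - (-4)·0.0000 - (-3)·0.0000) / (9) = 1.0000
Iteration 2:
  u = (8 - (-2)·2.0000 - (4)·1.0000) / (10) = 0.8000
  v = (10 - (2)·0.8000 - (2)·1.0000) / (5) = 1.2800
  w = (9 - (-4)·0.8000 - (-3)·2.0000) / (9) = 2.0222

(0.8000, 1.2800, 2.0222)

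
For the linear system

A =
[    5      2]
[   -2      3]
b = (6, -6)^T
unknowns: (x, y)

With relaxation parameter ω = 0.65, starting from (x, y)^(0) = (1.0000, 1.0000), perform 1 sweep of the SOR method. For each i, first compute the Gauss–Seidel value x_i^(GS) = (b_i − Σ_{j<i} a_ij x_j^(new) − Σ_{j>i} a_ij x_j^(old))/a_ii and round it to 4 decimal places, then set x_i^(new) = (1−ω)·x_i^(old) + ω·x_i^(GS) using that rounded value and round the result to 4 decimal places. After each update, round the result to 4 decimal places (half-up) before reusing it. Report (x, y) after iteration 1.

Iteration 1:
  x: GS value = (6 - (2)·1.0000) / (5) = 0.8000;  x ← (1−ω)·1.0000 + ω·0.8000 = 0.8700
  y: GS value = (-6 - (-2)·0.8700) / (3) = -1.4200;  y ← (1−ω)·1.0000 + ω·-1.4200 = -0.5730

(0.8700, -0.5730)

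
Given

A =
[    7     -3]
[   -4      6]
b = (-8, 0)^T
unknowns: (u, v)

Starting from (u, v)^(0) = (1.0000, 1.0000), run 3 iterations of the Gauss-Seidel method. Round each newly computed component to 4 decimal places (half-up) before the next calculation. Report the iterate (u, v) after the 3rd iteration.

Iteration 1:
  u = (-8 - (-3)·1.0000) / (7) = -0.7143
  v = (0 - (-4)·-0.7143) / (6) = -0.4762
Iteration 2:
  u = (-8 - (-3)·-0.4762) / (7) = -1.3469
  v = (0 - (-4)·-1.3469) / (6) = -0.8979
Iteration 3:
  u = (-8 - (-3)·-0.8979) / (7) = -1.5277
  v = (0 - (-4)·-1.5277) / (6) = -1.0185

(-1.5277, -1.0185)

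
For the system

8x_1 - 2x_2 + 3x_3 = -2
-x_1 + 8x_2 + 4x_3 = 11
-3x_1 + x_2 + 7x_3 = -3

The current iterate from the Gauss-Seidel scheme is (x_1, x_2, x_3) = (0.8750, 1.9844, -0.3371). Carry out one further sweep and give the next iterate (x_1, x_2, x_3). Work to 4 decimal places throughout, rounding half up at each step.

One sweep:
  x_1 = (-2 - (-2)·1.9844 - (3)·-0.3371) / (8) = 0.3725
  x_2 = (11 - (-1)·0.3725 - (4)·-0.3371) / (8) = 1.5901
  x_3 = (-3 - (-3)·0.3725 - (1)·1.5901) / (7) = -0.4961

(0.3725, 1.5901, -0.4961)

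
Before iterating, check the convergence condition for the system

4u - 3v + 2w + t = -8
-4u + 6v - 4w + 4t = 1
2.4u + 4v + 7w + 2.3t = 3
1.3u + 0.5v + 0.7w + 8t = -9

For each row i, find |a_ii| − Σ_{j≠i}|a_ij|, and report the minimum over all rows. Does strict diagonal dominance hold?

row 1: |4| − (3+2+1) = -2
row 2: |6| − (4+4+4) = -6
row 3: |7| − (2.4+4+2.3) = -1.7
row 4: |8| − (1.3+0.5+0.7) = 5.5
minimum over rows = -6 → not strictly diagonally dominant

-6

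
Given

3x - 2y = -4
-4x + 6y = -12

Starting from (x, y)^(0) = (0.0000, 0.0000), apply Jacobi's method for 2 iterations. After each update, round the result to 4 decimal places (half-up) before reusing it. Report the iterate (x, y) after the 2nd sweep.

(-2.6667, -2.8889)

Iteration 1:
  x = (-4 - (-2)·0.0000) / (3) = -1.3333
  y = (-12 - (-4)·0.0000) / (6) = -2.0000
Iteration 2:
  x = (-4 - (-2)·-2.0000) / (3) = -2.6667
  y = (-12 - (-4)·-1.3333) / (6) = -2.8889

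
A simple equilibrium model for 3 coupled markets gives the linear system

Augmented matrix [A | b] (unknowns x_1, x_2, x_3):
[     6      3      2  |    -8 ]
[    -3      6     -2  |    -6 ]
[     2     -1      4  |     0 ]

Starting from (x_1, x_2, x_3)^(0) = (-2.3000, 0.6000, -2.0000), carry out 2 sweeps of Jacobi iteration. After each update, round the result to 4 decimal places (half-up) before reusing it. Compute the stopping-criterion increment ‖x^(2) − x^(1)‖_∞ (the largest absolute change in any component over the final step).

Iteration 1:
  x_1 = (-8 - (3)·0.6000 - (2)·-2.0000) / (6) = -0.9667
  x_2 = (-6 - (-3)·-2.3000 - (-2)·-2.0000) / (6) = -2.8167
  x_3 = (0 - (2)·-2.3000 - (-1)·0.6000) / (4) = 1.3000
Iteration 2:
  x_1 = (-8 - (3)·-2.8167 - (2)·1.3000) / (6) = -0.3583
  x_2 = (-6 - (-3)·-0.9667 - (-2)·1.3000) / (6) = -1.0500
  x_3 = (0 - (2)·-0.9667 - (-1)·-2.8167) / (4) = -0.2208
Change: (0.6084, 1.7667, -1.5208) → max |·| = 1.7667

1.7667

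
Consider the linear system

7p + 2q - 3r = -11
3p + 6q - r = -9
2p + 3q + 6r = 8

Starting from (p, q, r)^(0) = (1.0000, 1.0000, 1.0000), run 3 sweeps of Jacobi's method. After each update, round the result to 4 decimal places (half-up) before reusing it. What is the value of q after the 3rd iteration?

-0.6290

Iteration 1:
  p = (-11 - (2)·1.0000 - (-3)·1.0000) / (7) = -1.4286
  q = (-9 - (3)·1.0000 - (-1)·1.0000) / (6) = -1.8333
  r = (8 - (2)·1.0000 - (3)·1.0000) / (6) = 0.5000
Iteration 2:
  p = (-11 - (2)·-1.8333 - (-3)·0.5000) / (7) = -0.8333
  q = (-9 - (3)·-1.4286 - (-1)·0.5000) / (6) = -0.7024
  r = (8 - (2)·-1.4286 - (3)·-1.8333) / (6) = 2.7262
Iteration 3:
  p = (-11 - (2)·-0.7024 - (-3)·2.7262) / (7) = -0.2024
  q = (-9 - (3)·-0.8333 - (-1)·2.7262) / (6) = -0.6290
  r = (8 - (2)·-0.8333 - (3)·-0.7024) / (6) = 1.9623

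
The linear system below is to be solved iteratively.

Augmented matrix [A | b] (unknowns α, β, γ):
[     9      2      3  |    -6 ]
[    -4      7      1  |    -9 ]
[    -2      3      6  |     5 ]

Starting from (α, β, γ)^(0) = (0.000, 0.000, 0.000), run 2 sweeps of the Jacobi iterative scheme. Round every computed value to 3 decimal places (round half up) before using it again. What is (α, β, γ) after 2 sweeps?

(-0.659, -1.786, 1.254)

Iteration 1:
  α = (-6 - (2)·0.000 - (3)·0.000) / (9) = -0.667
  β = (-9 - (-4)·0.000 - (1)·0.000) / (7) = -1.286
  γ = (5 - (-2)·0.000 - (3)·0.000) / (6) = 0.833
Iteration 2:
  α = (-6 - (2)·-1.286 - (3)·0.833) / (9) = -0.659
  β = (-9 - (-4)·-0.667 - (1)·0.833) / (7) = -1.786
  γ = (5 - (-2)·-0.667 - (3)·-1.286) / (6) = 1.254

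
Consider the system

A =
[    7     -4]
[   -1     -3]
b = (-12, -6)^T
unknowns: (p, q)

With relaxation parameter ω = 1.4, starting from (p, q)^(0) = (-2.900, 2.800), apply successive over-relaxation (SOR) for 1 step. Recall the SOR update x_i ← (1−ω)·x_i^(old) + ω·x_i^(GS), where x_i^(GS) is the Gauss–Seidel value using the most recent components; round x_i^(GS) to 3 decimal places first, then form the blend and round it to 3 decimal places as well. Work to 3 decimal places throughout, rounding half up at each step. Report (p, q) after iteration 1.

Iteration 1:
  p: GS value = (-12 - (-4)·2.800) / (7) = -0.114;  p ← (1−ω)·-2.900 + ω·-0.114 = 1.000
  q: GS value = (-6 - (-1)·1.000) / (-3) = 1.667;  q ← (1−ω)·2.800 + ω·1.667 = 1.214

(1.000, 1.214)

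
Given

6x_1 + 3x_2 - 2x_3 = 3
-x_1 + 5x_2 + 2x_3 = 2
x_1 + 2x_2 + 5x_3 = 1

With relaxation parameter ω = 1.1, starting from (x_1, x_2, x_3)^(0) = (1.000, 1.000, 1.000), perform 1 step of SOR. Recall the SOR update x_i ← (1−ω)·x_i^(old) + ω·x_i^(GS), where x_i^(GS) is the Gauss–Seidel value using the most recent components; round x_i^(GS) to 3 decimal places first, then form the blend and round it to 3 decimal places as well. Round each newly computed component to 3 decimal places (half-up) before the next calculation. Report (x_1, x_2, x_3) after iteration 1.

Iteration 1:
  x_1: GS value = (3 - (3)·1.000 - (-2)·1.000) / (6) = 0.333;  x_1 ← (1−ω)·1.000 + ω·0.333 = 0.266
  x_2: GS value = (2 - (-1)·0.266 - (2)·1.000) / (5) = 0.053;  x_2 ← (1−ω)·1.000 + ω·0.053 = -0.042
  x_3: GS value = (1 - (1)·0.266 - (2)·-0.042) / (5) = 0.164;  x_3 ← (1−ω)·1.000 + ω·0.164 = 0.080

(0.266, -0.042, 0.080)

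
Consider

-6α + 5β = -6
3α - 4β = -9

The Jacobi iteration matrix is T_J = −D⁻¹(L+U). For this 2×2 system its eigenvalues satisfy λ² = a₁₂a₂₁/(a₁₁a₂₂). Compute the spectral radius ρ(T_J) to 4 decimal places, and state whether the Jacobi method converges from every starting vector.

a₁₂a₂₁/(a₁₁a₂₂) = (5)·(3) / ((-6)·(-4)) = 0.625000
ρ = √|0.625000| = √0.625000 = 0.7906
ρ < 1, so Jacobi converges

0.7906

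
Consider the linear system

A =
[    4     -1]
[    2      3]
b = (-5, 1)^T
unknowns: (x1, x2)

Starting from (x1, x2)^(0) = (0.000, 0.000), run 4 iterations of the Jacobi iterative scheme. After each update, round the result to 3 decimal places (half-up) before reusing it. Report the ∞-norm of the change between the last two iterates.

0.139

Iteration 1:
  x1 = (-5 - (-1)·0.000) / (4) = -1.250
  x2 = (1 - (2)·0.000) / (3) = 0.333
Iteration 2:
  x1 = (-5 - (-1)·0.333) / (4) = -1.167
  x2 = (1 - (2)·-1.250) / (3) = 1.167
Iteration 3:
  x1 = (-5 - (-1)·1.167) / (4) = -0.958
  x2 = (1 - (2)·-1.167) / (3) = 1.111
Iteration 4:
  x1 = (-5 - (-1)·1.111) / (4) = -0.972
  x2 = (1 - (2)·-0.958) / (3) = 0.972
Change: (-0.014, -0.139) → max |·| = 0.139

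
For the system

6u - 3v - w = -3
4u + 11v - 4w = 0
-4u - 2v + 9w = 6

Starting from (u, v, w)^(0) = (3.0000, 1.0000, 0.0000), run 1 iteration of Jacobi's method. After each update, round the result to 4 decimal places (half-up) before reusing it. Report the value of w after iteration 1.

2.2222

Iteration 1:
  u = (-3 - (-3)·1.0000 - (-1)·0.0000) / (6) = 0.0000
  v = (0 - (4)·3.0000 - (-4)·0.0000) / (11) = -1.0909
  w = (6 - (-4)·3.0000 - (-2)·1.0000) / (9) = 2.2222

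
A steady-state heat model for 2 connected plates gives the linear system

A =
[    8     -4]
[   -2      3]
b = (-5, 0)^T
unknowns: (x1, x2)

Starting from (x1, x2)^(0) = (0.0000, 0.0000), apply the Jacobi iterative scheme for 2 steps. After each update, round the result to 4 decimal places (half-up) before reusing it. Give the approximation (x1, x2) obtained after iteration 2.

Iteration 1:
  x1 = (-5 - (-4)·0.0000) / (8) = -0.6250
  x2 = (0 - (-2)·0.0000) / (3) = 0.0000
Iteration 2:
  x1 = (-5 - (-4)·0.0000) / (8) = -0.6250
  x2 = (0 - (-2)·-0.6250) / (3) = -0.4167

(-0.6250, -0.4167)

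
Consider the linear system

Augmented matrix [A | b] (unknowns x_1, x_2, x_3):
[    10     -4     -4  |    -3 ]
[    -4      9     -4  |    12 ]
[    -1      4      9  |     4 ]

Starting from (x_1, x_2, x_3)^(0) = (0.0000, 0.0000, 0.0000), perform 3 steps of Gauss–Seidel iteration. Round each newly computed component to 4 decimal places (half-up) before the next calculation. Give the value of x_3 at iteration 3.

Iteration 1:
  x_1 = (-3 - (-4)·0.0000 - (-4)·0.0000) / (10) = -0.3000
  x_2 = (12 - (-4)·-0.3000 - (-4)·0.0000) / (9) = 1.2000
  x_3 = (4 - (-1)·-0.3000 - (4)·1.2000) / (9) = -0.1222
Iteration 2:
  x_1 = (-3 - (-4)·1.2000 - (-4)·-0.1222) / (10) = 0.1311
  x_2 = (12 - (-4)·0.1311 - (-4)·-0.1222) / (9) = 1.3373
  x_3 = (4 - (-1)·0.1311 - (4)·1.3373) / (9) = -0.1353
Iteration 3:
  x_1 = (-3 - (-4)·1.3373 - (-4)·-0.1353) / (10) = 0.1808
  x_2 = (12 - (-4)·0.1808 - (-4)·-0.1353) / (9) = 1.3536
  x_3 = (4 - (-1)·0.1808 - (4)·1.3536) / (9) = -0.1371

-0.1371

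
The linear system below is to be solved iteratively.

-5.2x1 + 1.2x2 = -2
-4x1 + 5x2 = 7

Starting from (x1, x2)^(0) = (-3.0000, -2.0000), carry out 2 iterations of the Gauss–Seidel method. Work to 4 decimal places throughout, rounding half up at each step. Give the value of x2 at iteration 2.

1.9548

Iteration 1:
  x1 = (-2 - (1.2)·-2.0000) / (-5.2) = -0.0769
  x2 = (7 - (-4)·-0.0769) / (5) = 1.3385
Iteration 2:
  x1 = (-2 - (1.2)·1.3385) / (-5.2) = 0.6935
  x2 = (7 - (-4)·0.6935) / (5) = 1.9548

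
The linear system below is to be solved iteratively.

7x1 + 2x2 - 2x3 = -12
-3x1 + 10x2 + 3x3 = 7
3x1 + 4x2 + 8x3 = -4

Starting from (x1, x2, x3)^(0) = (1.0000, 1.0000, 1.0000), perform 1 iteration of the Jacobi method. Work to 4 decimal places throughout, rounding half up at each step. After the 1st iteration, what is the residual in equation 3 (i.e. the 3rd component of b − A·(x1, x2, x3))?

9.3429

Iteration 1:
  x1 = (-12 - (2)·1.0000 - (-2)·1.0000) / (7) = -1.7143
  x2 = (7 - (-3)·1.0000 - (3)·1.0000) / (10) = 0.7000
  x3 = (-4 - (3)·1.0000 - (4)·1.0000) / (8) = -1.3750
Residual b − A·x = (-4.1499, -1.0179, 9.3429)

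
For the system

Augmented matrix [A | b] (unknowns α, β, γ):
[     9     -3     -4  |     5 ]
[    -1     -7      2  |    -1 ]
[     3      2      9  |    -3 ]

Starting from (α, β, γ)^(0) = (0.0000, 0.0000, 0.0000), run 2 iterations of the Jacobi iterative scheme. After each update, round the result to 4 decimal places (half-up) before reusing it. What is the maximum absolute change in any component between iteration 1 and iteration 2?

0.2170

Iteration 1:
  α = (5 - (-3)·0.0000 - (-4)·0.0000) / (9) = 0.5556
  β = (-1 - (-1)·0.0000 - (2)·0.0000) / (-7) = 0.1429
  γ = (-3 - (3)·0.0000 - (2)·0.0000) / (9) = -0.3333
Iteration 2:
  α = (5 - (-3)·0.1429 - (-4)·-0.3333) / (9) = 0.4551
  β = (-1 - (-1)·0.5556 - (2)·-0.3333) / (-7) = -0.0317
  γ = (-3 - (3)·0.5556 - (2)·0.1429) / (9) = -0.5503
Change: (-0.1005, -0.1746, -0.2170) → max |·| = 0.2170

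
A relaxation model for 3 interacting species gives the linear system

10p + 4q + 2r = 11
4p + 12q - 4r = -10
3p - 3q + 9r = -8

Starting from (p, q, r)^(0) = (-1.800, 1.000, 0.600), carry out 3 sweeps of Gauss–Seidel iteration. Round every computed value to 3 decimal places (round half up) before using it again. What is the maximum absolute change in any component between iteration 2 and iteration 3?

Iteration 1:
  p = (11 - (4)·1.000 - (2)·0.600) / (10) = 0.580
  q = (-10 - (4)·0.580 - (-4)·0.600) / (12) = -0.827
  r = (-8 - (3)·0.580 - (-3)·-0.827) / (9) = -1.358
Iteration 2:
  p = (11 - (4)·-0.827 - (2)·-1.358) / (10) = 1.702
  q = (-10 - (4)·1.702 - (-4)·-1.358) / (12) = -1.853
  r = (-8 - (3)·1.702 - (-3)·-1.853) / (9) = -2.074
Iteration 3:
  p = (11 - (4)·-1.853 - (2)·-2.074) / (10) = 2.256
  q = (-10 - (4)·2.256 - (-4)·-2.074) / (12) = -2.277
  r = (-8 - (3)·2.256 - (-3)·-2.277) / (9) = -2.400
Change: (0.554, -0.424, -0.326) → max |·| = 0.554

0.554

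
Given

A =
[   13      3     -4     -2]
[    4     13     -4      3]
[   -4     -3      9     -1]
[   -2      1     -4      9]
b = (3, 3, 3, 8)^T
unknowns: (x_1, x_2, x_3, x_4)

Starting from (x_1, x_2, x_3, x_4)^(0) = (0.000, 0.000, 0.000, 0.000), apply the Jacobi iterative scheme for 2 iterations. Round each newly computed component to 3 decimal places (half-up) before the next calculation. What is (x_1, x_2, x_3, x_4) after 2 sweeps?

Iteration 1:
  x_1 = (3 - (3)·0.000 - (-4)·0.000 - (-2)·0.000) / (13) = 0.231
  x_2 = (3 - (4)·0.000 - (-4)·0.000 - (3)·0.000) / (13) = 0.231
  x_3 = (3 - (-4)·0.000 - (-3)·0.000 - (-1)·0.000) / (9) = 0.333
  x_4 = (8 - (-2)·0.000 - (1)·0.000 - (-4)·0.000) / (9) = 0.889
Iteration 2:
  x_1 = (3 - (3)·0.231 - (-4)·0.333 - (-2)·0.889) / (13) = 0.417
  x_2 = (3 - (4)·0.231 - (-4)·0.333 - (3)·0.889) / (13) = 0.057
  x_3 = (3 - (-4)·0.231 - (-3)·0.231 - (-1)·0.889) / (9) = 0.612
  x_4 = (8 - (-2)·0.231 - (1)·0.231 - (-4)·0.333) / (9) = 1.063

(0.417, 0.057, 0.612, 1.063)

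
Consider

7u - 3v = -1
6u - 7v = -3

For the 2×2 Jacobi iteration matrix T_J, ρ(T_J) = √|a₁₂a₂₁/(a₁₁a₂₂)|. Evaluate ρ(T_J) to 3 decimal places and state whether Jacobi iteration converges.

0.606

a₁₂a₂₁/(a₁₁a₂₂) = (-3)·(6) / ((7)·(-7)) = 0.367347
ρ = √|0.367347| = √0.367347 = 0.606
ρ < 1, so Jacobi converges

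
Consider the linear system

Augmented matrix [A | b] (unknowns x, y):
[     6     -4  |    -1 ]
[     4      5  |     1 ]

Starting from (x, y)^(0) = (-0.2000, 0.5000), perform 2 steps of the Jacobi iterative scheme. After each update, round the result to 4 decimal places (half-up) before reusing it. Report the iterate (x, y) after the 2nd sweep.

(0.0733, 0.0666)

Iteration 1:
  x = (-1 - (-4)·0.5000) / (6) = 0.1667
  y = (1 - (4)·-0.2000) / (5) = 0.3600
Iteration 2:
  x = (-1 - (-4)·0.3600) / (6) = 0.0733
  y = (1 - (4)·0.1667) / (5) = 0.0666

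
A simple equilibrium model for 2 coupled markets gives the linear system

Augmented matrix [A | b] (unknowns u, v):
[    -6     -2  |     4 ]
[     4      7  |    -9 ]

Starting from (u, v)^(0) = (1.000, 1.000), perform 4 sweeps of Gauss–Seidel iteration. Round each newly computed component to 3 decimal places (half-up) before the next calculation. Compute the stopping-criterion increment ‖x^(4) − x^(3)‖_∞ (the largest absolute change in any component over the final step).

0.021

Iteration 1:
  u = (4 - (-2)·1.000) / (-6) = -1.000
  v = (-9 - (4)·-1.000) / (7) = -0.714
Iteration 2:
  u = (4 - (-2)·-0.714) / (-6) = -0.429
  v = (-9 - (4)·-0.429) / (7) = -1.041
Iteration 3:
  u = (4 - (-2)·-1.041) / (-6) = -0.320
  v = (-9 - (4)·-0.320) / (7) = -1.103
Iteration 4:
  u = (4 - (-2)·-1.103) / (-6) = -0.299
  v = (-9 - (4)·-0.299) / (7) = -1.115
Change: (0.021, -0.012) → max |·| = 0.021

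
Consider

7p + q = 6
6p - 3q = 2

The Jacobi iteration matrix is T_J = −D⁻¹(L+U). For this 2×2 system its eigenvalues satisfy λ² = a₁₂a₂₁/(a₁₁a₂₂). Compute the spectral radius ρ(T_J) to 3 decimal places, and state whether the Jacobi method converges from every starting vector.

a₁₂a₂₁/(a₁₁a₂₂) = (1)·(6) / ((7)·(-3)) = -0.285714
ρ = √|-0.285714| = √0.285714 = 0.535
ρ < 1, so Jacobi converges

0.535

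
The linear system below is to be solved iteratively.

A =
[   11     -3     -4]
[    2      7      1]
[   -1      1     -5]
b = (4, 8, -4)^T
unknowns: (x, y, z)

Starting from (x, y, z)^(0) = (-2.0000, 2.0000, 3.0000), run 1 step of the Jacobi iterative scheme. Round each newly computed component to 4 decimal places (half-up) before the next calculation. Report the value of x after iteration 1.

2.0000

Iteration 1:
  x = (4 - (-3)·2.0000 - (-4)·3.0000) / (11) = 2.0000
  y = (8 - (2)·-2.0000 - (1)·3.0000) / (7) = 1.2857
  z = (-4 - (-1)·-2.0000 - (1)·2.0000) / (-5) = 1.6000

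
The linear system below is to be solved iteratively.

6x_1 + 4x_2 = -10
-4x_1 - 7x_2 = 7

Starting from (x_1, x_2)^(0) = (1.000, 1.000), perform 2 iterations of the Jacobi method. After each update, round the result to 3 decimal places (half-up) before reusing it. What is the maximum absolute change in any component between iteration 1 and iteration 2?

1.904

Iteration 1:
  x_1 = (-10 - (4)·1.000) / (6) = -2.333
  x_2 = (7 - (-4)·1.000) / (-7) = -1.571
Iteration 2:
  x_1 = (-10 - (4)·-1.571) / (6) = -0.619
  x_2 = (7 - (-4)·-2.333) / (-7) = 0.333
Change: (1.714, 1.904) → max |·| = 1.904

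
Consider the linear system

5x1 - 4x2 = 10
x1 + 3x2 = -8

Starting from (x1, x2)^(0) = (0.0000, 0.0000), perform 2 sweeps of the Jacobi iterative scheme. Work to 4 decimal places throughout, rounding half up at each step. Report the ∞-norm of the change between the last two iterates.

2.1334

Iteration 1:
  x1 = (10 - (-4)·0.0000) / (5) = 2.0000
  x2 = (-8 - (1)·0.0000) / (3) = -2.6667
Iteration 2:
  x1 = (10 - (-4)·-2.6667) / (5) = -0.1334
  x2 = (-8 - (1)·2.0000) / (3) = -3.3333
Change: (-2.1334, -0.6666) → max |·| = 2.1334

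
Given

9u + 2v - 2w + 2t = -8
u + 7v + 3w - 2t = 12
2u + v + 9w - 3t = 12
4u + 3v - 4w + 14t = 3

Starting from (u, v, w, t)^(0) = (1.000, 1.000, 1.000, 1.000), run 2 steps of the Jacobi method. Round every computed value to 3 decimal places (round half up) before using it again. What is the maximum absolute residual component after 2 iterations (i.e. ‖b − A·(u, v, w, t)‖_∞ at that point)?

1.547

Iteration 1:
  u = (-8 - (2)·1.000 - (-2)·1.000 - (2)·1.000) / (9) = -1.111
  v = (12 - (1)·1.000 - (3)·1.000 - (-2)·1.000) / (7) = 1.429
  w = (12 - (2)·1.000 - (1)·1.000 - (-3)·1.000) / (9) = 1.333
  t = (3 - (4)·1.000 - (3)·1.000 - (-4)·1.000) / (14) = 0.000
Iteration 2:
  u = (-8 - (2)·1.429 - (-2)·1.333 - (2)·0.000) / (9) = -0.910
  v = (12 - (1)·-1.111 - (3)·1.333 - (-2)·0.000) / (7) = 1.302
  w = (12 - (2)·-1.111 - (1)·1.429 - (-3)·0.000) / (9) = 1.421
  t = (3 - (4)·-1.111 - (3)·1.429 - (-4)·1.333) / (14) = 0.606
Residual b − A·x = (-0.784, 0.745, 1.547, -0.066); ∞-norm = 1.547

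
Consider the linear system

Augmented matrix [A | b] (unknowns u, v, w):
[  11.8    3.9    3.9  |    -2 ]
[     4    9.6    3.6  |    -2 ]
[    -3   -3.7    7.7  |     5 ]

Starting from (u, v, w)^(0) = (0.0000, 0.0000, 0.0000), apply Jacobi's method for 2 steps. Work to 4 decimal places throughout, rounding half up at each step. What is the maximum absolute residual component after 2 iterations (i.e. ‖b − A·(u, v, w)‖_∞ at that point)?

1.3227

Iteration 1:
  u = (-2 - (3.9)·0.0000 - (3.9)·0.0000) / (11.8) = -0.1695
  v = (-2 - (4)·0.0000 - (3.6)·0.0000) / (9.6) = -0.2083
  w = (5 - (-3)·0.0000 - (-3.7)·0.0000) / (7.7) = 0.6494
Iteration 2:
  u = (-2 - (3.9)·-0.2083 - (3.9)·0.6494) / (11.8) = -0.3153
  v = (-2 - (4)·-0.1695 - (3.6)·0.6494) / (9.6) = -0.3812
  w = (5 - (-3)·-0.1695 - (-3.7)·-0.2083) / (7.7) = 0.4832
Residual b − A·x = (1.3227, 1.1812, -1.0770); ∞-norm = 1.3227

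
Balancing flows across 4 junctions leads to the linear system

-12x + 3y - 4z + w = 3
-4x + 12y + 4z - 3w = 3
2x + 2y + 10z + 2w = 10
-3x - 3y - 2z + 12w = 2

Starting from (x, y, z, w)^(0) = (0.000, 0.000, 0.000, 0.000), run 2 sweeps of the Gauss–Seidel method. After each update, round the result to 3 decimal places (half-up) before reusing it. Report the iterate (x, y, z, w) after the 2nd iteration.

(-0.521, -0.184, 1.078, 0.170)

Iteration 1:
  x = (3 - (3)·0.000 - (-4)·0.000 - (1)·0.000) / (-12) = -0.250
  y = (3 - (-4)·-0.250 - (4)·0.000 - (-3)·0.000) / (12) = 0.167
  z = (10 - (2)·-0.250 - (2)·0.167 - (2)·0.000) / (10) = 1.017
  w = (2 - (-3)·-0.250 - (-3)·0.167 - (-2)·1.017) / (12) = 0.315
Iteration 2:
  x = (3 - (3)·0.167 - (-4)·1.017 - (1)·0.315) / (-12) = -0.521
  y = (3 - (-4)·-0.521 - (4)·1.017 - (-3)·0.315) / (12) = -0.184
  z = (10 - (2)·-0.521 - (2)·-0.184 - (2)·0.315) / (10) = 1.078
  w = (2 - (-3)·-0.521 - (-3)·-0.184 - (-2)·1.078) / (12) = 0.170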